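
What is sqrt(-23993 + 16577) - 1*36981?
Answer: -36981 + 6*I*sqrt(206) ≈ -36981.0 + 86.116*I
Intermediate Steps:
sqrt(-23993 + 16577) - 1*36981 = sqrt(-7416) - 36981 = 6*I*sqrt(206) - 36981 = -36981 + 6*I*sqrt(206)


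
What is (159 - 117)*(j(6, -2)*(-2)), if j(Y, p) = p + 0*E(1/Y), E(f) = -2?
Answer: 168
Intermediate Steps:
j(Y, p) = p (j(Y, p) = p + 0*(-2) = p + 0 = p)
(159 - 117)*(j(6, -2)*(-2)) = (159 - 117)*(-2*(-2)) = 42*4 = 168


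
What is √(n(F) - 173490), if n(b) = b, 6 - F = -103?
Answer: I*√173381 ≈ 416.39*I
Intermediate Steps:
F = 109 (F = 6 - 1*(-103) = 6 + 103 = 109)
√(n(F) - 173490) = √(109 - 173490) = √(-173381) = I*√173381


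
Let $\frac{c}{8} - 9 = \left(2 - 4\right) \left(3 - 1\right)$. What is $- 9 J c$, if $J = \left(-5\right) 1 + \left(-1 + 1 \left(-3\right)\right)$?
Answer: $3240$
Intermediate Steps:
$J = -9$ ($J = -5 - 4 = -9$)
$c = 40$ ($c = 72 + 8 \left(2 - 4\right) \left(3 - 1\right) = 72 + 8 \left(\left(-2\right) 2\right) = 72 + 8 \left(-4\right) = 72 - 32 = 40$)
$- 9 J c = \left(-9\right) \left(-9\right) 40 = 81 \cdot 40 = 3240$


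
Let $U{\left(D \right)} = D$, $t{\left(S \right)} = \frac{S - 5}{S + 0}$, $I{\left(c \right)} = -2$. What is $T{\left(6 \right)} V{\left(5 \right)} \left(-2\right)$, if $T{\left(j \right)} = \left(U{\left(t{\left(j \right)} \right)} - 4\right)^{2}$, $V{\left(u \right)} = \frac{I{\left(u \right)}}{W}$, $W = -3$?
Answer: $- \frac{529}{27} \approx -19.593$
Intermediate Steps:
$t{\left(S \right)} = \frac{-5 + S}{S}$
$V{\left(u \right)} = \frac{2}{3}$ ($V{\left(u \right)} = - \frac{2}{-3} = \left(-2\right) \left(- \frac{1}{3}\right) = \frac{2}{3}$)
$T{\left(j \right)} = \left(-4 + \frac{-5 + j}{j}\right)^{2}$ ($T{\left(j \right)} = \left(\frac{-5 + j}{j} - 4\right)^{2} = \left(-4 + \frac{-5 + j}{j}\right)^{2}$)
$T{\left(6 \right)} V{\left(5 \right)} \left(-2\right) = \frac{\left(5 + 3 \cdot 6\right)^{2}}{36} \cdot \frac{2}{3} \left(-2\right) = \frac{\left(5 + 18\right)^{2}}{36} \cdot \frac{2}{3} \left(-2\right) = \frac{23^{2}}{36} \cdot \frac{2}{3} \left(-2\right) = \frac{1}{36} \cdot 529 \cdot \frac{2}{3} \left(-2\right) = \frac{529}{36} \cdot \frac{2}{3} \left(-2\right) = \frac{529}{54} \left(-2\right) = - \frac{529}{27}$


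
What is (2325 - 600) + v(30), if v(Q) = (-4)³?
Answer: 1661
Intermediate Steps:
v(Q) = -64
(2325 - 600) + v(30) = (2325 - 600) - 64 = 1725 - 64 = 1661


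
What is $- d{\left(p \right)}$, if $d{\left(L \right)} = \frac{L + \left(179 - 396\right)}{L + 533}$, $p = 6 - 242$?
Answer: $\frac{151}{99} \approx 1.5253$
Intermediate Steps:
$p = -236$
$d{\left(L \right)} = \frac{-217 + L}{533 + L}$ ($d{\left(L \right)} = \frac{L - 217}{533 + L} = \frac{-217 + L}{533 + L}$)
$- d{\left(p \right)} = - \frac{-217 - 236}{533 - 236} = - \frac{-453}{297} = \left(-1\right) \left(- \frac{151}{99}\right) = \frac{151}{99}$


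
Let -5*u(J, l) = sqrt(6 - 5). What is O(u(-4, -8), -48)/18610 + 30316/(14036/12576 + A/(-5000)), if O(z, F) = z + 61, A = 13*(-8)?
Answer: 2771538323067544/103936710425 ≈ 26666.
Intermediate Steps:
A = -104
u(J, l) = -1/5 (u(J, l) = -sqrt(6 - 5)/5 = -sqrt(1)/5 = -1/5*1 = -1/5)
O(z, F) = 61 + z
O(u(-4, -8), -48)/18610 + 30316/(14036/12576 + A/(-5000)) = (61 - 1/5)/18610 + 30316/(14036/12576 - 104/(-5000)) = (304/5)*(1/18610) + 30316/(14036*(1/12576) - 104*(-1/5000)) = 152/46525 + 30316/(3509/3144 + 13/625) = 152/46525 + 30316/(2233997/1965000) = 152/46525 + 30316*(1965000/2233997) = 152/46525 + 59570940000/2233997 = 2771538323067544/103936710425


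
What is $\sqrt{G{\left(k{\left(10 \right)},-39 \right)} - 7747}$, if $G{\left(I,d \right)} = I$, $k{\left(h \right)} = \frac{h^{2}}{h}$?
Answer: $i \sqrt{7737} \approx 87.96 i$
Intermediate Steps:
$k{\left(h \right)} = h$
$\sqrt{G{\left(k{\left(10 \right)},-39 \right)} - 7747} = \sqrt{10 - 7747} = \sqrt{-7737} = i \sqrt{7737}$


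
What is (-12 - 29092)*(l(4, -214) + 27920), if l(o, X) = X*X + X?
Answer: -2139202208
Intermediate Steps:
l(o, X) = X + X² (l(o, X) = X² + X = X + X²)
(-12 - 29092)*(l(4, -214) + 27920) = (-12 - 29092)*(-214*(1 - 214) + 27920) = -29104*(-214*(-213) + 27920) = -29104*(45582 + 27920) = -29104*73502 = -2139202208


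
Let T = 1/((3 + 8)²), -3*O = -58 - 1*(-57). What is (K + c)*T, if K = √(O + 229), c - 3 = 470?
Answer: 43/11 + 4*√129/363 ≈ 4.0342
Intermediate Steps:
c = 473 (c = 3 + 470 = 473)
O = ⅓ (O = -(-58 - 1*(-57))/3 = -(-58 + 57)/3 = -⅓*(-1) = ⅓ ≈ 0.33333)
T = 1/121 (T = 1/(11²) = 1/121 ≈ 0.0082645)
K = 4*√129/3 (K = √(⅓ + 229) = √(688/3) = 4*√129/3 ≈ 15.144)
(K + c)*T = (4*√129/3 + 473)*(1/121) = (473 + 4*√129/3)*(1/121) = 43/11 + 4*√129/363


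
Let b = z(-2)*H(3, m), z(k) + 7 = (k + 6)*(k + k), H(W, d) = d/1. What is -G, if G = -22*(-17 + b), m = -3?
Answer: 1144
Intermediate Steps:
H(W, d) = d (H(W, d) = d*1 = d)
z(k) = -7 + 2*k*(6 + k) (z(k) = -7 + (k + 6)*(k + k) = -7 + (6 + k)*(2*k) = -7 + 2*k*(6 + k))
b = 69 (b = (-7 + 2*(-2)**2 + 12*(-2))*(-3) = (-7 + 2*4 - 24)*(-3) = (-7 + 8 - 24)*(-3) = -23*(-3) = 69)
G = -1144 (G = -22*(-17 + 69) = -22*52 = -1144)
-G = -1*(-1144) = 1144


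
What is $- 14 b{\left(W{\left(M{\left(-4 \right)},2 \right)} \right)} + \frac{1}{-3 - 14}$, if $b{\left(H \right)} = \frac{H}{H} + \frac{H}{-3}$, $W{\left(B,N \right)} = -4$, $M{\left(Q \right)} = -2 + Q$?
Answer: $- \frac{1669}{51} \approx -32.725$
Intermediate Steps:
$b{\left(H \right)} = 1 - \frac{H}{3}$ ($b{\left(H \right)} = 1 + H \left(- \frac{1}{3}\right) = 1 - \frac{H}{3}$)
$- 14 b{\left(W{\left(M{\left(-4 \right)},2 \right)} \right)} + \frac{1}{-3 - 14} = - 14 \left(1 - - \frac{4}{3}\right) + \frac{1}{-3 - 14} = - 14 \left(1 + \frac{4}{3}\right) + \frac{1}{-17} = \left(-14\right) \frac{7}{3} - \frac{1}{17} = - \frac{98}{3} - \frac{1}{17} = - \frac{1669}{51}$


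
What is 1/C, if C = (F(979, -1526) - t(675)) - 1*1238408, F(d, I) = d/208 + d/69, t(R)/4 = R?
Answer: -14352/17812110833 ≈ -8.0574e-7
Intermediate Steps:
t(R) = 4*R
F(d, I) = 277*d/14352 (F(d, I) = d*(1/208) + d*(1/69) = d/208 + d/69 = 277*d/14352)
C = -17812110833/14352 (C = ((277/14352)*979 - 4*675) - 1*1238408 = (271183/14352 - 1*2700) - 1238408 = (271183/14352 - 2700) - 1238408 = -38479217/14352 - 1238408 = -17812110833/14352 ≈ -1.2411e+6)
1/C = 1/(-17812110833/14352) = -14352/17812110833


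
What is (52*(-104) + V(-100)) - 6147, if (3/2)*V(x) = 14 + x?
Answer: -34837/3 ≈ -11612.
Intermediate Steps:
V(x) = 28/3 + 2*x/3 (V(x) = 2*(14 + x)/3 = 28/3 + 2*x/3)
(52*(-104) + V(-100)) - 6147 = (52*(-104) + (28/3 + (⅔)*(-100))) - 6147 = (-5408 + (28/3 - 200/3)) - 6147 = (-5408 - 172/3) - 6147 = -16396/3 - 6147 = -34837/3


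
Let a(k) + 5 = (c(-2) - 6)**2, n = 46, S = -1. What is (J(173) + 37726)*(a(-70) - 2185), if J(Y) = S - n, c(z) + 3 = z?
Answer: -77957851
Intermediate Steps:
c(z) = -3 + z
a(k) = 116 (a(k) = -5 + ((-3 - 2) - 6)**2 = -5 + (-5 - 6)**2 = -5 + (-11)**2 = -5 + 121 = 116)
J(Y) = -47 (J(Y) = -1 - 1*46 = -1 - 46 = -47)
(J(173) + 37726)*(a(-70) - 2185) = (-47 + 37726)*(116 - 2185) = 37679*(-2069) = -77957851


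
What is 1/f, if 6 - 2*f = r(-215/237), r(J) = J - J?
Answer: ⅓ ≈ 0.33333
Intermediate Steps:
r(J) = 0
f = 3 (f = 3 - ½*0 = 3 + 0 = 3)
1/f = 1/3 = ⅓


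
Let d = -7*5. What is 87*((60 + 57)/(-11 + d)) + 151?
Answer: -3233/46 ≈ -70.283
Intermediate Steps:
d = -35
87*((60 + 57)/(-11 + d)) + 151 = 87*((60 + 57)/(-11 - 35)) + 151 = 87*(117/(-46)) + 151 = 87*(117*(-1/46)) + 151 = 87*(-117/46) + 151 = -10179/46 + 151 = -3233/46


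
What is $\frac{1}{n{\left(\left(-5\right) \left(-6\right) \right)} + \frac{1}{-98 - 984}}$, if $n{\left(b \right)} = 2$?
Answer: $\frac{1082}{2163} \approx 0.50023$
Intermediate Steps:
$\frac{1}{n{\left(\left(-5\right) \left(-6\right) \right)} + \frac{1}{-98 - 984}} = \frac{1}{2 + \frac{1}{-98 - 984}} = \frac{1}{2 + \frac{1}{-1082}} = \frac{1}{2 - \frac{1}{1082}} = \frac{1}{\frac{2163}{1082}} = \frac{1082}{2163}$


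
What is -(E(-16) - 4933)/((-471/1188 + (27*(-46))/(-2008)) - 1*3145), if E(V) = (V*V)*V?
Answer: -224361621/78144587 ≈ -2.8711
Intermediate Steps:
E(V) = V³ (E(V) = V²*V = V³)
-(E(-16) - 4933)/((-471/1188 + (27*(-46))/(-2008)) - 1*3145) = -((-16)³ - 4933)/((-471/1188 + (27*(-46))/(-2008)) - 1*3145) = -(-4096 - 4933)/((-471*1/1188 - 1242*(-1/2008)) - 3145) = -(-9029)/((-157/396 + 621/1004) - 3145) = -(-9029)/(5518/24849 - 3145) = -(-9029)/(-78144587/24849) = -(-9029)*(-24849)/78144587 = -1*224361621/78144587 = -224361621/78144587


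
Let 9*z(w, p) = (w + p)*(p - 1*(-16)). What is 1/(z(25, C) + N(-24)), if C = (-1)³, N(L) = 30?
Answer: 1/70 ≈ 0.014286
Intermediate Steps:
C = -1
z(w, p) = (16 + p)*(p + w)/9 (z(w, p) = ((w + p)*(p - 1*(-16)))/9 = ((p + w)*(p + 16))/9 = ((p + w)*(16 + p))/9 = ((16 + p)*(p + w))/9 = (16 + p)*(p + w)/9)
1/(z(25, C) + N(-24)) = 1/(((⅑)*(-1)² + (16/9)*(-1) + (16/9)*25 + (⅑)*(-1)*25) + 30) = 1/(((⅑)*1 - 16/9 + 400/9 - 25/9) + 30) = 1/((⅑ - 16/9 + 400/9 - 25/9) + 30) = 1/(40 + 30) = 1/70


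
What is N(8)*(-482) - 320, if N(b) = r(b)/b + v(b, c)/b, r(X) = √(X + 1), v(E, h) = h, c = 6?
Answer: -3449/4 ≈ -862.25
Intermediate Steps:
r(X) = √(1 + X)
N(b) = 6/b + √(1 + b)/b (N(b) = √(1 + b)/b + 6/b = 6/b + √(1 + b)/b)
N(8)*(-482) - 320 = ((6 + √(1 + 8))/8)*(-482) - 320 = ((6 + √9)/8)*(-482) - 320 = ((6 + 3)/8)*(-482) - 320 = ((⅛)*9)*(-482) - 320 = (9/8)*(-482) - 320 = -2169/4 - 320 = -3449/4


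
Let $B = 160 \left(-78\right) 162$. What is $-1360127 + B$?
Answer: $-3381887$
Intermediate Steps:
$B = -2021760$ ($B = \left(-12480\right) 162 = -2021760$)
$-1360127 + B = -1360127 - 2021760 = -3381887$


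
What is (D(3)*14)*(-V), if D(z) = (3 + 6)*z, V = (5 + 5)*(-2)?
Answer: 7560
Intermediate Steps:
V = -20 (V = 10*(-2) = -20)
D(z) = 9*z
(D(3)*14)*(-V) = ((9*3)*14)*(-1*(-20)) = (27*14)*20 = 378*20 = 7560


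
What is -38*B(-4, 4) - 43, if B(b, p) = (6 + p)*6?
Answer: -2323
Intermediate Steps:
B(b, p) = 36 + 6*p
-38*B(-4, 4) - 43 = -38*(36 + 6*4) - 43 = -38*(36 + 24) - 43 = -38*60 - 43 = -2280 - 43 = -2323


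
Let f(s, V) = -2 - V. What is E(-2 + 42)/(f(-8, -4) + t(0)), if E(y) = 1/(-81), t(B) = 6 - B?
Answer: -1/648 ≈ -0.0015432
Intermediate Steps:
E(y) = -1/81
E(-2 + 42)/(f(-8, -4) + t(0)) = -1/(81*((-2 - 1*(-4)) + (6 - 1*0))) = -1/(81*((-2 + 4) + (6 + 0))) = -1/(81*(2 + 6)) = -1/81/8 = -1/81*⅛ = -1/648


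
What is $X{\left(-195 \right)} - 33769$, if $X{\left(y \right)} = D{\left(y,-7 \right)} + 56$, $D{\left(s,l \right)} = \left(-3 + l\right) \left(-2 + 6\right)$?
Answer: $-33753$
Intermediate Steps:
$D{\left(s,l \right)} = -12 + 4 l$ ($D{\left(s,l \right)} = \left(-3 + l\right) 4 = -12 + 4 l$)
$X{\left(y \right)} = 16$ ($X{\left(y \right)} = \left(-12 + 4 \left(-7\right)\right) + 56 = \left(-12 - 28\right) + 56 = -40 + 56 = 16$)
$X{\left(-195 \right)} - 33769 = 16 - 33769 = -33753$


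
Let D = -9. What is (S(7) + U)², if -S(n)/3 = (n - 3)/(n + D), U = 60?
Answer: 4356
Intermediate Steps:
S(n) = -3*(-3 + n)/(-9 + n) (S(n) = -3*(n - 3)/(n - 9) = -3*(-3 + n)/(-9 + n))
(S(7) + U)² = (3*(3 - 1*7)/(-9 + 7) + 60)² = (3*(3 - 7)/(-2) + 60)² = (3*(-½)*(-4) + 60)² = (6 + 60)² = 66² = 4356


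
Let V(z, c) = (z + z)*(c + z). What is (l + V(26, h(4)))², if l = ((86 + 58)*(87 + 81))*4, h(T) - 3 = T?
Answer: 9699098256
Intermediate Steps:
h(T) = 3 + T
V(z, c) = 2*z*(c + z) (V(z, c) = (2*z)*(c + z) = 2*z*(c + z))
l = 96768 (l = (144*168)*4 = 24192*4 = 96768)
(l + V(26, h(4)))² = (96768 + 2*26*((3 + 4) + 26))² = (96768 + 2*26*(7 + 26))² = (96768 + 2*26*33)² = (96768 + 1716)² = 98484² = 9699098256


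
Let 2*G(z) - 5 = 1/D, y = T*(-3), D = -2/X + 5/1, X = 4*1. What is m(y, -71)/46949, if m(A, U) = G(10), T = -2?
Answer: 47/845082 ≈ 5.5616e-5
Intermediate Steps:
X = 4
D = 9/2 (D = -2/4 + 5/1 = -2*1/4 + 5*1 = -1/2 + 5 = 9/2 ≈ 4.5000)
y = 6 (y = -2*(-3) = 6)
G(z) = 47/18 (G(z) = 5/2 + 1/(2*(9/2)) = 5/2 + (1/2)*(2/9) = 5/2 + 1/9 = 47/18)
m(A, U) = 47/18
m(y, -71)/46949 = (47/18)/46949 = (47/18)*(1/46949) = 47/845082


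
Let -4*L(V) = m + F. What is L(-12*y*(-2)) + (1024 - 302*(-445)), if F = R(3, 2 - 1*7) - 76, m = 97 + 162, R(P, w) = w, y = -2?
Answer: 270739/2 ≈ 1.3537e+5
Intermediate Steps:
m = 259
F = -81 (F = (2 - 1*7) - 76 = (2 - 7) - 76 = -5 - 76 = -81)
L(V) = -89/2 (L(V) = -(259 - 81)/4 = -¼*178 = -89/2)
L(-12*y*(-2)) + (1024 - 302*(-445)) = -89/2 + (1024 - 302*(-445)) = -89/2 + (1024 + 134390) = -89/2 + 135414 = 270739/2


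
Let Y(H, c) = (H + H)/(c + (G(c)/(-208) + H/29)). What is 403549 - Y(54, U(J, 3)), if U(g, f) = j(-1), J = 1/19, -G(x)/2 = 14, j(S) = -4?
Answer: 406428131/1007 ≈ 4.0360e+5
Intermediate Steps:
G(x) = -28 (G(x) = -2*14 = -28)
J = 1/19 ≈ 0.052632
U(g, f) = -4
Y(H, c) = 2*H/(7/52 + c + H/29) (Y(H, c) = (H + H)/(c + (-28/(-208) + H/29)) = (2*H)/(c + (-28*(-1/208) + H*(1/29))) = (2*H)/(c + (7/52 + H/29)) = (2*H)/(7/52 + c + H/29) = 2*H/(7/52 + c + H/29))
403549 - Y(54, U(J, 3)) = 403549 - 3016*54/(203 + 52*54 + 1508*(-4)) = 403549 - 3016*54/(203 + 2808 - 6032) = 403549 - 3016*54/(-3021) = 403549 - 3016*54*(-1)/3021 = 403549 - 1*(-54288/1007) = 403549 + 54288/1007 = 406428131/1007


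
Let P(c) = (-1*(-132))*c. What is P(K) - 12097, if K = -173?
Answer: -34933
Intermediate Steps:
P(c) = 132*c
P(K) - 12097 = 132*(-173) - 12097 = -22836 - 12097 = -34933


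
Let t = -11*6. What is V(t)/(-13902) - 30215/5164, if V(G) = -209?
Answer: -209484827/35894964 ≈ -5.8361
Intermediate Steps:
t = -66 (t = -11*6 = -66)
V(t)/(-13902) - 30215/5164 = -209/(-13902) - 30215/5164 = -209*(-1/13902) - 30215*1/5164 = 209/13902 - 30215/5164 = -209484827/35894964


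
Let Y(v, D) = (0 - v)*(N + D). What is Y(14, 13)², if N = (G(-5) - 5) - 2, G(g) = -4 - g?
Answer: 9604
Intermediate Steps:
N = -6 (N = ((-4 - 1*(-5)) - 5) - 2 = ((-4 + 5) - 5) - 2 = (1 - 5) - 2 = -4 - 2 = -6)
Y(v, D) = -v*(-6 + D) (Y(v, D) = (0 - v)*(-6 + D) = (-v)*(-6 + D) = -v*(-6 + D))
Y(14, 13)² = (14*(6 - 1*13))² = (14*(6 - 13))² = (14*(-7))² = (-98)² = 9604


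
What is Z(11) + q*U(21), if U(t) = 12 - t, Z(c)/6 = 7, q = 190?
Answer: -1668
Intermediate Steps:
Z(c) = 42 (Z(c) = 6*7 = 42)
Z(11) + q*U(21) = 42 + 190*(12 - 1*21) = 42 + 190*(12 - 21) = 42 + 190*(-9) = 42 - 1710 = -1668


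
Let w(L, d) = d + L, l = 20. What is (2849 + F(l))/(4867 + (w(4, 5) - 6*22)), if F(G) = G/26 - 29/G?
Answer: 740563/1233440 ≈ 0.60040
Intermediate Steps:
F(G) = -29/G + G/26 (F(G) = G*(1/26) - 29/G = G/26 - 29/G = -29/G + G/26)
w(L, d) = L + d
(2849 + F(l))/(4867 + (w(4, 5) - 6*22)) = (2849 + (-29/20 + (1/26)*20))/(4867 + ((4 + 5) - 6*22)) = (2849 + (-29*1/20 + 10/13))/(4867 + (9 - 132)) = (2849 + (-29/20 + 10/13))/(4867 - 123) = (2849 - 177/260)/4744 = (740563/260)*(1/4744) = 740563/1233440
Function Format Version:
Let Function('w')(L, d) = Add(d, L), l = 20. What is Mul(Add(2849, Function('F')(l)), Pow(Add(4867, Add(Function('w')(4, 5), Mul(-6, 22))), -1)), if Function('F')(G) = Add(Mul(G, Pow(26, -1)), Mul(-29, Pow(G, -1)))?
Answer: Rational(740563, 1233440) ≈ 0.60040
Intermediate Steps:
Function('F')(G) = Add(Mul(-29, Pow(G, -1)), Mul(Rational(1, 26), G)) (Function('F')(G) = Add(Mul(G, Rational(1, 26)), Mul(-29, Pow(G, -1))) = Add(Mul(Rational(1, 26), G), Mul(-29, Pow(G, -1))) = Add(Mul(-29, Pow(G, -1)), Mul(Rational(1, 26), G)))
Function('w')(L, d) = Add(L, d)
Mul(Add(2849, Function('F')(l)), Pow(Add(4867, Add(Function('w')(4, 5), Mul(-6, 22))), -1)) = Mul(Add(2849, Add(Mul(-29, Pow(20, -1)), Mul(Rational(1, 26), 20))), Pow(Add(4867, Add(Add(4, 5), Mul(-6, 22))), -1)) = Mul(Add(2849, Add(Mul(-29, Rational(1, 20)), Rational(10, 13))), Pow(Add(4867, Add(9, -132)), -1)) = Mul(Add(2849, Add(Rational(-29, 20), Rational(10, 13))), Pow(Add(4867, -123), -1)) = Mul(Add(2849, Rational(-177, 260)), Pow(4744, -1)) = Mul(Rational(740563, 260), Rational(1, 4744)) = Rational(740563, 1233440)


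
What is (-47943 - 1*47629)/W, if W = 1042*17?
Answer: -47786/8857 ≈ -5.3953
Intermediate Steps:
W = 17714
(-47943 - 1*47629)/W = (-47943 - 1*47629)/17714 = (-47943 - 47629)*(1/17714) = -95572*1/17714 = -47786/8857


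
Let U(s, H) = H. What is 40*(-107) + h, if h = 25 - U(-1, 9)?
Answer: -4264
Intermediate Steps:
h = 16 (h = 25 - 1*9 = 25 - 9 = 16)
40*(-107) + h = 40*(-107) + 16 = -4280 + 16 = -4264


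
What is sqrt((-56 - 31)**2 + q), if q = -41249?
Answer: 4*I*sqrt(2105) ≈ 183.52*I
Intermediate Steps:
sqrt((-56 - 31)**2 + q) = sqrt((-56 - 31)**2 - 41249) = sqrt((-87)**2 - 41249) = sqrt(7569 - 41249) = sqrt(-33680) = 4*I*sqrt(2105)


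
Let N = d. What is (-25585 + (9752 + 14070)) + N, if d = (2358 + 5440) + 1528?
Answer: 7563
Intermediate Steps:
d = 9326 (d = 7798 + 1528 = 9326)
N = 9326
(-25585 + (9752 + 14070)) + N = (-25585 + (9752 + 14070)) + 9326 = (-25585 + 23822) + 9326 = -1763 + 9326 = 7563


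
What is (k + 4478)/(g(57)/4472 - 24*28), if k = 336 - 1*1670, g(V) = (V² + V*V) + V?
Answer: -4686656/999543 ≈ -4.6888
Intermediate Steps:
g(V) = V + 2*V² (g(V) = (V² + V²) + V = 2*V² + V = V + 2*V²)
k = -1334 (k = 336 - 1670 = -1334)
(k + 4478)/(g(57)/4472 - 24*28) = (-1334 + 4478)/((57*(1 + 2*57))/4472 - 24*28) = 3144/((57*(1 + 114))*(1/4472) - 672) = 3144/((57*115)*(1/4472) - 672) = 3144/(6555*(1/4472) - 672) = 3144/(6555/4472 - 672) = 3144/(-2998629/4472) = 3144*(-4472/2998629) = -4686656/999543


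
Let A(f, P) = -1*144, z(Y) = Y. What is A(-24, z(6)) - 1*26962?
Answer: -27106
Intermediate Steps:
A(f, P) = -144
A(-24, z(6)) - 1*26962 = -144 - 1*26962 = -144 - 26962 = -27106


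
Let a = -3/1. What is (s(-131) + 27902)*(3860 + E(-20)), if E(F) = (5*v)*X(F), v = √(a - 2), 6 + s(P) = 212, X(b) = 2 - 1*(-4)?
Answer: 108496880 + 843240*I*√5 ≈ 1.085e+8 + 1.8855e+6*I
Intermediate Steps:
a = -3 (a = -3*1 = -3)
X(b) = 6 (X(b) = 2 + 4 = 6)
s(P) = 206 (s(P) = -6 + 212 = 206)
v = I*√5 (v = √(-3 - 2) = √(-5) = I*√5 ≈ 2.2361*I)
E(F) = 30*I*√5 (E(F) = (5*(I*√5))*6 = (5*I*√5)*6 = 30*I*√5)
(s(-131) + 27902)*(3860 + E(-20)) = (206 + 27902)*(3860 + 30*I*√5) = 28108*(3860 + 30*I*√5) = 108496880 + 843240*I*√5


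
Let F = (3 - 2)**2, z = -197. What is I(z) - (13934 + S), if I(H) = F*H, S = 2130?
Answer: -16261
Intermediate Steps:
F = 1 (F = 1**2 = 1)
I(H) = H (I(H) = 1*H = H)
I(z) - (13934 + S) = -197 - (13934 + 2130) = -197 - 1*16064 = -197 - 16064 = -16261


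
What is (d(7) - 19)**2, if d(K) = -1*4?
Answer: 529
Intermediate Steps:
d(K) = -4
(d(7) - 19)**2 = (-4 - 19)**2 = (-23)**2 = 529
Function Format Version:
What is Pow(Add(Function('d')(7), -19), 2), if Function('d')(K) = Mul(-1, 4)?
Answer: 529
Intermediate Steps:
Function('d')(K) = -4
Pow(Add(Function('d')(7), -19), 2) = Pow(Add(-4, -19), 2) = Pow(-23, 2) = 529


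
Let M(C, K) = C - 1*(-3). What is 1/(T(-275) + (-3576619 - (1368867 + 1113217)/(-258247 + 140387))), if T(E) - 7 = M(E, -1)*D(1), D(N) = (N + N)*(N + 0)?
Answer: -29465/105400281019 ≈ -2.7955e-7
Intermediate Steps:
D(N) = 2*N² (D(N) = (2*N)*N = 2*N²)
M(C, K) = 3 + C (M(C, K) = C + 3 = 3 + C)
T(E) = 13 + 2*E (T(E) = 7 + (3 + E)*(2*1²) = 7 + (3 + E)*(2*1) = 7 + (3 + E)*2 = 7 + (6 + 2*E) = 13 + 2*E)
1/(T(-275) + (-3576619 - (1368867 + 1113217)/(-258247 + 140387))) = 1/((13 + 2*(-275)) + (-3576619 - (1368867 + 1113217)/(-258247 + 140387))) = 1/((13 - 550) + (-3576619 - 2482084/(-117860))) = 1/(-537 + (-3576619 - 2482084*(-1)/117860)) = 1/(-537 + (-3576619 - 1*(-620521/29465))) = 1/(-537 + (-3576619 + 620521/29465)) = 1/(-537 - 105384458314/29465) = 1/(-105400281019/29465) = -29465/105400281019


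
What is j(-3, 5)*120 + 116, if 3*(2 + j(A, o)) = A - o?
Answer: -444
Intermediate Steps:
j(A, o) = -2 - o/3 + A/3 (j(A, o) = -2 + (A - o)/3 = -2 + (-o/3 + A/3) = -2 - o/3 + A/3)
j(-3, 5)*120 + 116 = (-2 - ⅓*5 + (⅓)*(-3))*120 + 116 = (-2 - 5/3 - 1)*120 + 116 = -14/3*120 + 116 = -560 + 116 = -444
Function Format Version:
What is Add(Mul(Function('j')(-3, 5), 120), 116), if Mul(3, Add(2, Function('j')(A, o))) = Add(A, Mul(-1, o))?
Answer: -444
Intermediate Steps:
Function('j')(A, o) = Add(-2, Mul(Rational(-1, 3), o), Mul(Rational(1, 3), A)) (Function('j')(A, o) = Add(-2, Mul(Rational(1, 3), Add(A, Mul(-1, o)))) = Add(-2, Add(Mul(Rational(-1, 3), o), Mul(Rational(1, 3), A))) = Add(-2, Mul(Rational(-1, 3), o), Mul(Rational(1, 3), A)))
Add(Mul(Function('j')(-3, 5), 120), 116) = Add(Mul(Add(-2, Mul(Rational(-1, 3), 5), Mul(Rational(1, 3), -3)), 120), 116) = Add(Mul(Add(-2, Rational(-5, 3), -1), 120), 116) = Add(Mul(Rational(-14, 3), 120), 116) = Add(-560, 116) = -444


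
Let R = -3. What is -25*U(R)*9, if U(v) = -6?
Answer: 1350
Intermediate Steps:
-25*U(R)*9 = -25*(-6)*9 = 150*9 = 1350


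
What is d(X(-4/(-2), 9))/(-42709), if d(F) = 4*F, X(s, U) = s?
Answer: -8/42709 ≈ -0.00018731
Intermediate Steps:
d(X(-4/(-2), 9))/(-42709) = (4*(-4/(-2)))/(-42709) = (4*(-4*(-½)))*(-1/42709) = (4*2)*(-1/42709) = 8*(-1/42709) = -8/42709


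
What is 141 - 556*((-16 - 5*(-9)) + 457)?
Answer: -270075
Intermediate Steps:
141 - 556*((-16 - 5*(-9)) + 457) = 141 - 556*((-16 + 45) + 457) = 141 - 556*(29 + 457) = 141 - 556*486 = 141 - 270216 = -270075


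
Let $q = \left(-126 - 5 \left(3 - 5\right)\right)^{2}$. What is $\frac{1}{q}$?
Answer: $\frac{1}{13456} \approx 7.4316 \cdot 10^{-5}$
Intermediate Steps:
$q = 13456$ ($q = \left(-126 - -10\right)^{2} = \left(-126 + 10\right)^{2} = \left(-116\right)^{2} = 13456$)
$\frac{1}{q} = \frac{1}{13456}$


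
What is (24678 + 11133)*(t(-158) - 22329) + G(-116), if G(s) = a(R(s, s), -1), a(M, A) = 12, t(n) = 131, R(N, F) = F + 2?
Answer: -794932566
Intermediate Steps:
R(N, F) = 2 + F
G(s) = 12
(24678 + 11133)*(t(-158) - 22329) + G(-116) = (24678 + 11133)*(131 - 22329) + 12 = 35811*(-22198) + 12 = -794932578 + 12 = -794932566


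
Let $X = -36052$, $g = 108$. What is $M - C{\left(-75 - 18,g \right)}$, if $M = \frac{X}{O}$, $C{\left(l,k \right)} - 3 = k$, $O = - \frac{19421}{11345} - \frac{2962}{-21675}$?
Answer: $\frac{1764459002373}{77469257} \approx 22776.0$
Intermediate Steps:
$O = - \frac{77469257}{49180575}$ ($O = \left(-19421\right) \frac{1}{11345} - - \frac{2962}{21675} = - \frac{19421}{11345} + \frac{2962}{21675} = - \frac{77469257}{49180575} \approx -1.5752$)
$C{\left(l,k \right)} = 3 + k$
$M = \frac{1773058089900}{77469257}$ ($M = - \frac{36052}{- \frac{77469257}{49180575}} = \left(-36052\right) \left(- \frac{49180575}{77469257}\right) = \frac{1773058089900}{77469257} \approx 22887.0$)
$M - C{\left(-75 - 18,g \right)} = \frac{1773058089900}{77469257} - \left(3 + 108\right) = \frac{1773058089900}{77469257} - 111 = \frac{1764459002373}{77469257}$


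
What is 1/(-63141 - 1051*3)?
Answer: -1/66294 ≈ -1.5084e-5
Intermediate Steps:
1/(-63141 - 1051*3) = 1/(-63141 - 3153) = 1/(-66294) = -1/66294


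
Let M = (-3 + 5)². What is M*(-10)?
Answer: -40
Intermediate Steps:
M = 4 (M = 2² = 4)
M*(-10) = 4*(-10) = -40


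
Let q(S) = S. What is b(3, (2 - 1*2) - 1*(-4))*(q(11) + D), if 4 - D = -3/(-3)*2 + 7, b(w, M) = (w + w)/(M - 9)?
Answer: -36/5 ≈ -7.2000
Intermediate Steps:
b(w, M) = 2*w/(-9 + M) (b(w, M) = (2*w)/(-9 + M) = 2*w/(-9 + M))
D = -5 (D = 4 - (-3/(-3)*2 + 7) = 4 - (-3*(-⅓)*2 + 7) = 4 - (1*2 + 7) = 4 - (2 + 7) = 4 - 1*9 = 4 - 9 = -5)
b(3, (2 - 1*2) - 1*(-4))*(q(11) + D) = (2*3/(-9 + ((2 - 1*2) - 1*(-4))))*(11 - 5) = (2*3/(-9 + ((2 - 2) + 4)))*6 = (2*3/(-9 + (0 + 4)))*6 = (2*3/(-9 + 4))*6 = (2*3/(-5))*6 = (2*3*(-⅕))*6 = -6/5*6 = -36/5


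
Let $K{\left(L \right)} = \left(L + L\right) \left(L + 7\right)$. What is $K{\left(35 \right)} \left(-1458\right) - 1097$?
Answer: $-4287617$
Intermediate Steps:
$K{\left(L \right)} = 2 L \left(7 + L\right)$
$K{\left(35 \right)} \left(-1458\right) - 1097 = 2 \cdot 35 \left(7 + 35\right) \left(-1458\right) - 1097 = 2 \cdot 35 \cdot 42 \left(-1458\right) - 1097 = 2940 \left(-1458\right) - 1097 = -4286520 - 1097 = -4287617$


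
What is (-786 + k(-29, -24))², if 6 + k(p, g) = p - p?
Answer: 627264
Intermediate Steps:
k(p, g) = -6 (k(p, g) = -6 + (p - p) = -6 + 0 = -6)
(-786 + k(-29, -24))² = (-786 - 6)² = (-792)² = 627264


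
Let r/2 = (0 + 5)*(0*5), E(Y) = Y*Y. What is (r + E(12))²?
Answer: 20736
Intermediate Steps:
E(Y) = Y²
r = 0 (r = 2*((0 + 5)*(0*5)) = 2*(5*0) = 2*0 = 0)
(r + E(12))² = (0 + 12²)² = (0 + 144)² = 144² = 20736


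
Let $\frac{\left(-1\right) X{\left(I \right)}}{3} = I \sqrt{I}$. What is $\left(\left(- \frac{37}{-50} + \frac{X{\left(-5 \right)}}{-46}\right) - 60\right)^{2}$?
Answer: $\frac{1160895769}{330625} + \frac{8889 i \sqrt{5}}{230} \approx 3511.2 + 86.419 i$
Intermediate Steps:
$X{\left(I \right)} = - 3 I^{\frac{3}{2}}$ ($X{\left(I \right)} = - 3 I \sqrt{I} = - 3 I^{\frac{3}{2}}$)
$\left(\left(- \frac{37}{-50} + \frac{X{\left(-5 \right)}}{-46}\right) - 60\right)^{2} = \left(\left(- \frac{37}{-50} + \frac{\left(-3\right) \left(-5\right)^{\frac{3}{2}}}{-46}\right) - 60\right)^{2} = \left(\left(\left(-37\right) \left(- \frac{1}{50}\right) + - 3 \left(- 5 i \sqrt{5}\right) \left(- \frac{1}{46}\right)\right) - 60\right)^{2} = \left(\left(\frac{37}{50} + 15 i \sqrt{5} \left(- \frac{1}{46}\right)\right) - 60\right)^{2} = \left(\left(\frac{37}{50} - \frac{15 i \sqrt{5}}{46}\right) - 60\right)^{2} = \left(- \frac{2963}{50} - \frac{15 i \sqrt{5}}{46}\right)^{2}$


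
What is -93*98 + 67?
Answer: -9047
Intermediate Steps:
-93*98 + 67 = -9114 + 67 = -9047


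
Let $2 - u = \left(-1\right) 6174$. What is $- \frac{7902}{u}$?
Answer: $- \frac{3951}{3088} \approx -1.2795$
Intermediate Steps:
$u = 6176$ ($u = 2 - \left(-1\right) 6174 = 2 - -6174 = 2 + 6174 = 6176$)
$- \frac{7902}{u} = - \frac{7902}{6176} = \left(-7902\right) \frac{1}{6176} = - \frac{3951}{3088}$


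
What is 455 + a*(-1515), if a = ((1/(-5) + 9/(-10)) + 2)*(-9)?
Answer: 25453/2 ≈ 12727.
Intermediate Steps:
a = -81/10 (a = ((1*(-1/5) + 9*(-1/10)) + 2)*(-9) = ((-1/5 - 9/10) + 2)*(-9) = (-11/10 + 2)*(-9) = (9/10)*(-9) = -81/10 ≈ -8.1000)
455 + a*(-1515) = 455 - 81/10*(-1515) = 455 + 24543/2 = 25453/2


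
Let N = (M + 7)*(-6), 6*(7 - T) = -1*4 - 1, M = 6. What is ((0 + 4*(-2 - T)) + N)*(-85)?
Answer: 29920/3 ≈ 9973.3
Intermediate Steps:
T = 47/6 (T = 7 - (-1*4 - 1)/6 = 7 - (-4 - 1)/6 = 7 - 1/6*(-5) = 7 + 5/6 = 47/6 ≈ 7.8333)
N = -78 (N = (6 + 7)*(-6) = 13*(-6) = -78)
((0 + 4*(-2 - T)) + N)*(-85) = ((0 + 4*(-2 - 1*47/6)) - 78)*(-85) = ((0 + 4*(-2 - 47/6)) - 78)*(-85) = ((0 + 4*(-59/6)) - 78)*(-85) = ((0 - 118/3) - 78)*(-85) = (-118/3 - 78)*(-85) = -352/3*(-85) = 29920/3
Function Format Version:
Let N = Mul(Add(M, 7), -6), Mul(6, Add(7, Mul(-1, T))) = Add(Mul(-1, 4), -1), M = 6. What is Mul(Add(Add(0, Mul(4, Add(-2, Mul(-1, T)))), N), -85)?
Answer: Rational(29920, 3) ≈ 9973.3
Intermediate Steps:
T = Rational(47, 6) (T = Add(7, Mul(Rational(-1, 6), Add(Mul(-1, 4), -1))) = Add(7, Mul(Rational(-1, 6), Add(-4, -1))) = Add(7, Mul(Rational(-1, 6), -5)) = Add(7, Rational(5, 6)) = Rational(47, 6) ≈ 7.8333)
N = -78 (N = Mul(Add(6, 7), -6) = Mul(13, -6) = -78)
Mul(Add(Add(0, Mul(4, Add(-2, Mul(-1, T)))), N), -85) = Mul(Add(Add(0, Mul(4, Add(-2, Mul(-1, Rational(47, 6))))), -78), -85) = Mul(Add(Add(0, Mul(4, Add(-2, Rational(-47, 6)))), -78), -85) = Mul(Add(Add(0, Mul(4, Rational(-59, 6))), -78), -85) = Mul(Add(Add(0, Rational(-118, 3)), -78), -85) = Mul(Add(Rational(-118, 3), -78), -85) = Mul(Rational(-352, 3), -85) = Rational(29920, 3)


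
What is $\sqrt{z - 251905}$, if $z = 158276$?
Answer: $i \sqrt{93629} \approx 305.99 i$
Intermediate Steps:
$\sqrt{z - 251905} = \sqrt{158276 - 251905} = \sqrt{-93629} = i \sqrt{93629}$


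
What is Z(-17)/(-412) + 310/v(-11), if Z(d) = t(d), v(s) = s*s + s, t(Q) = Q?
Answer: 12959/4532 ≈ 2.8594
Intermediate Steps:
v(s) = s + s**2 (v(s) = s**2 + s = s + s**2)
Z(d) = d
Z(-17)/(-412) + 310/v(-11) = -17/(-412) + 310/((-11*(1 - 11))) = -17*(-1/412) + 310/((-11*(-10))) = 17/412 + 310/110 = 17/412 + 310*(1/110) = 17/412 + 31/11 = 12959/4532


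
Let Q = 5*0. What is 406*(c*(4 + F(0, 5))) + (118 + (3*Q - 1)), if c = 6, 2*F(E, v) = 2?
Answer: 12297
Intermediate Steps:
Q = 0
F(E, v) = 1 (F(E, v) = (1/2)*2 = 1)
406*(c*(4 + F(0, 5))) + (118 + (3*Q - 1)) = 406*(6*(4 + 1)) + (118 + (3*0 - 1)) = 406*(6*5) + (118 + (0 - 1)) = 406*30 + (118 - 1) = 12180 + 117 = 12297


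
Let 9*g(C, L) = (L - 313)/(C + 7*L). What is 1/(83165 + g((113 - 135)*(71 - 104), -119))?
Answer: 107/8898703 ≈ 1.2024e-5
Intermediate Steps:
g(C, L) = (-313 + L)/(9*(C + 7*L)) (g(C, L) = ((L - 313)/(C + 7*L))/9 = ((-313 + L)/(C + 7*L))/9 = (-313 + L)/(9*(C + 7*L)))
1/(83165 + g((113 - 135)*(71 - 104), -119)) = 1/(83165 + (-313 - 119)/(9*((113 - 135)*(71 - 104) + 7*(-119)))) = 1/(83165 + (⅑)*(-432)/(-22*(-33) - 833)) = 1/(83165 + (⅑)*(-432)/(726 - 833)) = 1/(83165 + (⅑)*(-432)/(-107)) = 1/(83165 + (⅑)*(-1/107)*(-432)) = 1/(83165 + 48/107) = 1/(8898703/107) = 107/8898703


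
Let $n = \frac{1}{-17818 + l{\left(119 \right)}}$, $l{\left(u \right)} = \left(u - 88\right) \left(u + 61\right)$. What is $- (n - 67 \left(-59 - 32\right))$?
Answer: $- \frac{74615085}{12238} \approx -6097.0$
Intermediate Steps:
$l{\left(u \right)} = \left(-88 + u\right) \left(61 + u\right)$
$n = - \frac{1}{12238}$ ($n = \frac{1}{-17818 - \left(8581 - 14161\right)} = \frac{1}{-17818 - -5580} = \frac{1}{-17818 + 5580} = \frac{1}{-12238} = - \frac{1}{12238} \approx -8.1713 \cdot 10^{-5}$)
$- (n - 67 \left(-59 - 32\right)) = - (- \frac{1}{12238} - 67 \left(-59 - 32\right)) = - (- \frac{1}{12238} - 67 \left(-91\right)) = - (- \frac{1}{12238} - -6097) = - (- \frac{1}{12238} + 6097) = \left(-1\right) \frac{74615085}{12238} = - \frac{74615085}{12238}$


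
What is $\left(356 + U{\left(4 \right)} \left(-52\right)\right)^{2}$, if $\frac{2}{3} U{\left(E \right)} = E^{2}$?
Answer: $795664$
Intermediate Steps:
$U{\left(E \right)} = \frac{3 E^{2}}{2}$
$\left(356 + U{\left(4 \right)} \left(-52\right)\right)^{2} = \left(356 + \frac{3 \cdot 4^{2}}{2} \left(-52\right)\right)^{2} = \left(356 + \frac{3}{2} \cdot 16 \left(-52\right)\right)^{2} = \left(356 + 24 \left(-52\right)\right)^{2} = \left(356 - 1248\right)^{2} = \left(-892\right)^{2} = 795664$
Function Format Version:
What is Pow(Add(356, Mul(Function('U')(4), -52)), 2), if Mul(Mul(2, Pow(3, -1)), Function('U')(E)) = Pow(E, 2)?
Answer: 795664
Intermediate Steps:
Function('U')(E) = Mul(Rational(3, 2), Pow(E, 2))
Pow(Add(356, Mul(Function('U')(4), -52)), 2) = Pow(Add(356, Mul(Mul(Rational(3, 2), Pow(4, 2)), -52)), 2) = Pow(Add(356, Mul(Mul(Rational(3, 2), 16), -52)), 2) = Pow(Add(356, Mul(24, -52)), 2) = Pow(Add(356, -1248), 2) = Pow(-892, 2) = 795664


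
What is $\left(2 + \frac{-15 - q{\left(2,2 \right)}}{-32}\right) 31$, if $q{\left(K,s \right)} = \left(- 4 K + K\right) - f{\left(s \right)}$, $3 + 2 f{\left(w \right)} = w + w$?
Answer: $\frac{4495}{64} \approx 70.234$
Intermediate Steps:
$f{\left(w \right)} = - \frac{3}{2} + w$ ($f{\left(w \right)} = - \frac{3}{2} + \frac{w + w}{2} = - \frac{3}{2} + \frac{2 w}{2} = - \frac{3}{2} + w$)
$q{\left(K,s \right)} = \frac{3}{2} - s - 3 K$ ($q{\left(K,s \right)} = \left(- 4 K + K\right) - \left(- \frac{3}{2} + s\right) = - 3 K - \left(- \frac{3}{2} + s\right) = \frac{3}{2} - s - 3 K$)
$\left(2 + \frac{-15 - q{\left(2,2 \right)}}{-32}\right) 31 = \left(2 + \frac{-15 - \left(\frac{3}{2} - 2 - 6\right)}{-32}\right) 31 = \left(2 + \left(-15 - \left(\frac{3}{2} - 2 - 6\right)\right) \left(- \frac{1}{32}\right)\right) 31 = \left(2 + \left(-15 - - \frac{13}{2}\right) \left(- \frac{1}{32}\right)\right) 31 = \left(2 + \left(-15 + \frac{13}{2}\right) \left(- \frac{1}{32}\right)\right) 31 = \left(2 - - \frac{17}{64}\right) 31 = \left(2 + \frac{17}{64}\right) 31 = \frac{145}{64} \cdot 31 = \frac{4495}{64}$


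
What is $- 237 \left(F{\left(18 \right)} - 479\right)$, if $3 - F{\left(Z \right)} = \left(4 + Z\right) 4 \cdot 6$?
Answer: $237948$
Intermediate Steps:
$F{\left(Z \right)} = -93 - 24 Z$ ($F{\left(Z \right)} = 3 - \left(4 + Z\right) 4 \cdot 6 = 3 - \left(4 + Z\right) 24 = 3 - \left(96 + 24 Z\right) = -93 - 24 Z$)
$- 237 \left(F{\left(18 \right)} - 479\right) = - 237 \left(\left(-93 - 432\right) - 479\right) = - 237 \left(-525 - 479\right) = \left(-237\right) \left(-1004\right) = 237948$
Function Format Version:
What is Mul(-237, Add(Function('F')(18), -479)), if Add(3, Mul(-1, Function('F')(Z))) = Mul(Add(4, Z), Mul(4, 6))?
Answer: 237948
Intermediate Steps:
Function('F')(Z) = Add(-93, Mul(-24, Z)) (Function('F')(Z) = Add(3, Mul(-1, Mul(Add(4, Z), Mul(4, 6)))) = Add(3, Mul(-1, Mul(Add(4, Z), 24))) = Add(3, Mul(-1, Add(96, Mul(24, Z)))) = Add(3, Add(-96, Mul(-24, Z))) = Add(-93, Mul(-24, Z)))
Mul(-237, Add(Function('F')(18), -479)) = Mul(-237, Add(Add(-93, Mul(-24, 18)), -479)) = Mul(-237, Add(Add(-93, -432), -479)) = Mul(-237, Add(-525, -479)) = Mul(-237, -1004) = 237948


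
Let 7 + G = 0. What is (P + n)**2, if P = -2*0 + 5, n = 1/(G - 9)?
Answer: 6241/256 ≈ 24.379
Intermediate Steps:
G = -7 (G = -7 + 0 = -7)
n = -1/16 (n = 1/(-7 - 9) = 1/(-16) = -1/16 ≈ -0.062500)
P = 5 (P = 0 + 5 = 5)
(P + n)**2 = (5 - 1/16)**2 = (79/16)**2 = 6241/256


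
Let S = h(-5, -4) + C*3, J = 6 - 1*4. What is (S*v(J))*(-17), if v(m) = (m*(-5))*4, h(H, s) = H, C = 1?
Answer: -1360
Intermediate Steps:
J = 2 (J = 6 - 4 = 2)
v(m) = -20*m (v(m) = -5*m*4 = -20*m)
S = -2 (S = -5 + 1*3 = -5 + 3 = -2)
(S*v(J))*(-17) = -(-40)*2*(-17) = -2*(-40)*(-17) = 80*(-17) = -1360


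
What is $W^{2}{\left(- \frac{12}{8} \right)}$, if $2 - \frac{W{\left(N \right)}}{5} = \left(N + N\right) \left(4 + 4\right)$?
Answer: $16900$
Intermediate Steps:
$W{\left(N \right)} = 10 - 80 N$ ($W{\left(N \right)} = 10 - 5 \left(N + N\right) \left(4 + 4\right) = 10 - 5 \cdot 2 N 8 = 10 - 5 \cdot 16 N = 10 - 80 N$)
$W^{2}{\left(- \frac{12}{8} \right)} = \left(10 - 80 \left(- \frac{12}{8}\right)\right)^{2} = \left(10 - 80 \left(\left(-12\right) \frac{1}{8}\right)\right)^{2} = \left(10 - -120\right)^{2} = \left(10 + 120\right)^{2} = 130^{2} = 16900$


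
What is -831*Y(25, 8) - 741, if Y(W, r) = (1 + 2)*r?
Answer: -20685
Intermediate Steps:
Y(W, r) = 3*r
-831*Y(25, 8) - 741 = -2493*8 - 741 = -831*24 - 741 = -19944 - 741 = -20685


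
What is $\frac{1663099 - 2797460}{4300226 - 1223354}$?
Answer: $- \frac{1134361}{3076872} \approx -0.36867$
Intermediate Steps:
$\frac{1663099 - 2797460}{4300226 - 1223354} = - \frac{1134361}{3076872}$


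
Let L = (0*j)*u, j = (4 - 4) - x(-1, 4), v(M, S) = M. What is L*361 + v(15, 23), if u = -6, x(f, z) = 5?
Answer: 15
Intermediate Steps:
j = -5 (j = (4 - 4) - 1*5 = 0 - 5 = -5)
L = 0 (L = (0*(-5))*(-6) = 0*(-6) = 0)
L*361 + v(15, 23) = 0*361 + 15 = 0 + 15 = 15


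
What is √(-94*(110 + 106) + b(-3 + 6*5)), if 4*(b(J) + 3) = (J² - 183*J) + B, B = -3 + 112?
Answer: I*√85331/2 ≈ 146.06*I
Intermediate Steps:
B = 109
b(J) = 97/4 - 183*J/4 + J²/4 (b(J) = -3 + ((J² - 183*J) + 109)/4 = -3 + (109 + J² - 183*J)/4 = -3 + (109/4 - 183*J/4 + J²/4) = 97/4 - 183*J/4 + J²/4)
√(-94*(110 + 106) + b(-3 + 6*5)) = √(-94*(110 + 106) + (97/4 - 183*(-3 + 6*5)/4 + (-3 + 6*5)²/4)) = √(-94*216 + (97/4 - 183*(-3 + 30)/4 + (-3 + 30)²/4)) = √(-20304 + (97/4 - 183/4*27 + (¼)*27²)) = √(-20304 + (97/4 - 4941/4 + (¼)*729)) = √(-20304 + (97/4 - 4941/4 + 729/4)) = √(-20304 - 4115/4) = √(-85331/4) = I*√85331/2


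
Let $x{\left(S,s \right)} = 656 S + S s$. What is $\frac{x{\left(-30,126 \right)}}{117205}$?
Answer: $- \frac{4692}{23441} \approx -0.20016$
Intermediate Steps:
$\frac{x{\left(-30,126 \right)}}{117205} = \frac{\left(-30\right) \left(656 + 126\right)}{117205} = \left(-30\right) 782 \cdot \frac{1}{117205} = \left(-23460\right) \frac{1}{117205} = - \frac{4692}{23441}$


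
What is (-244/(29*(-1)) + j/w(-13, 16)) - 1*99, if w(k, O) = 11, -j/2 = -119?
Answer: -21995/319 ≈ -68.950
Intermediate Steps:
j = 238 (j = -2*(-119) = 238)
(-244/(29*(-1)) + j/w(-13, 16)) - 1*99 = (-244/(29*(-1)) + 238/11) - 1*99 = (-244/(-29) + 238*(1/11)) - 99 = (-244*(-1/29) + 238/11) - 99 = (244/29 + 238/11) - 99 = 9586/319 - 99 = -21995/319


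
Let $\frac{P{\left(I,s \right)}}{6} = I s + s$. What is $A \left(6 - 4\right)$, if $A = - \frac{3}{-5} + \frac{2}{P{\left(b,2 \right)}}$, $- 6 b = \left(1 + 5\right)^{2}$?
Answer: $\frac{17}{15} \approx 1.1333$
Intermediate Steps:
$b = -6$ ($b = - \frac{\left(1 + 5\right)^{2}}{6} = - \frac{6^{2}}{6} = \left(- \frac{1}{6}\right) 36 = -6$)
$P{\left(I,s \right)} = 6 s + 6 I s$ ($P{\left(I,s \right)} = 6 \left(I s + s\right) = 6 \left(s + I s\right) = 6 s + 6 I s$)
$A = \frac{17}{30}$ ($A = - \frac{3}{-5} + \frac{2}{6 \cdot 2 \left(1 - 6\right)} = \left(-3\right) \left(- \frac{1}{5}\right) + \frac{2}{6 \cdot 2 \left(-5\right)} = \frac{3}{5} + \frac{2}{-60} = \frac{3}{5} + 2 \left(- \frac{1}{60}\right) = \frac{3}{5} - \frac{1}{30} = \frac{17}{30} \approx 0.56667$)
$A \left(6 - 4\right) = \frac{17 \left(6 - 4\right)}{30} = \frac{17}{30} \cdot 2 = \frac{17}{15}$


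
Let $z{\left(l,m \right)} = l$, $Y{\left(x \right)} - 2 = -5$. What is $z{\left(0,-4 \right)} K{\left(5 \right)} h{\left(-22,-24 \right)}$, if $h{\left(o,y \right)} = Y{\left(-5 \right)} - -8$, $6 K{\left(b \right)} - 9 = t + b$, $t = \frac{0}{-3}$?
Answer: $0$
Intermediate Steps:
$t = 0$ ($t = 0 \left(- \frac{1}{3}\right) = 0$)
$Y{\left(x \right)} = -3$ ($Y{\left(x \right)} = 2 - 5 = -3$)
$K{\left(b \right)} = \frac{3}{2} + \frac{b}{6}$ ($K{\left(b \right)} = \frac{3}{2} + \frac{0 + b}{6} = \frac{3}{2} + \frac{b}{6}$)
$h{\left(o,y \right)} = 5$ ($h{\left(o,y \right)} = -3 - -8 = -3 + 8 = 5$)
$z{\left(0,-4 \right)} K{\left(5 \right)} h{\left(-22,-24 \right)} = 0 \left(\frac{3}{2} + \frac{1}{6} \cdot 5\right) 5 = 0 \left(\frac{3}{2} + \frac{5}{6}\right) 5 = 0 \cdot \frac{7}{3} \cdot 5 = 0 \cdot 5 = 0$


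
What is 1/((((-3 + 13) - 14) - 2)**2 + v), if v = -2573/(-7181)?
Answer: 7181/261089 ≈ 0.027504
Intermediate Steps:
v = 2573/7181 (v = -2573*(-1/7181) = 2573/7181 ≈ 0.35831)
1/((((-3 + 13) - 14) - 2)**2 + v) = 1/((((-3 + 13) - 14) - 2)**2 + 2573/7181) = 1/(((10 - 14) - 2)**2 + 2573/7181) = 1/((-4 - 2)**2 + 2573/7181) = 1/((-6)**2 + 2573/7181) = 1/(36 + 2573/7181) = 1/(261089/7181) = 7181/261089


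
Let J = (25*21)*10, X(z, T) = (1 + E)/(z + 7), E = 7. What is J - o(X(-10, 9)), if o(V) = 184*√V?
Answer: 5250 - 368*I*√6/3 ≈ 5250.0 - 300.47*I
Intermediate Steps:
X(z, T) = 8/(7 + z) (X(z, T) = (1 + 7)/(z + 7) = 8/(7 + z))
J = 5250 (J = 525*10 = 5250)
J - o(X(-10, 9)) = 5250 - 184*√(8/(7 - 10)) = 5250 - 184*√(8/(-3)) = 5250 - 184*√(8*(-⅓)) = 5250 - 184*√(-8/3) = 5250 - 184*2*I*√6/3 = 5250 - 368*I*√6/3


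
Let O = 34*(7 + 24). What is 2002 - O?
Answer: 948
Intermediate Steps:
O = 1054 (O = 34*31 = 1054)
2002 - O = 2002 - 1*1054 = 2002 - 1054 = 948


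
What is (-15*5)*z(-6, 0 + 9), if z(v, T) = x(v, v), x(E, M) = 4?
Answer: -300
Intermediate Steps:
z(v, T) = 4
(-15*5)*z(-6, 0 + 9) = -15*5*4 = -75*4 = -300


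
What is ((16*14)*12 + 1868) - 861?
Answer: 3695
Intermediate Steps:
((16*14)*12 + 1868) - 861 = (224*12 + 1868) - 861 = (2688 + 1868) - 861 = 4556 - 861 = 3695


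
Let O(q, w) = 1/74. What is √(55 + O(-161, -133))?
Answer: √301254/74 ≈ 7.4171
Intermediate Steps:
O(q, w) = 1/74
√(55 + O(-161, -133)) = √(55 + 1/74) = √(4071/74) = √301254/74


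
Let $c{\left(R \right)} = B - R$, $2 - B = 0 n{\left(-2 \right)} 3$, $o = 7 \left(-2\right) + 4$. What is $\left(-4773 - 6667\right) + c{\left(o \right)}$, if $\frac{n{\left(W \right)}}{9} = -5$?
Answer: $-11428$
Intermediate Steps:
$n{\left(W \right)} = -45$ ($n{\left(W \right)} = 9 \left(-5\right) = -45$)
$o = -10$ ($o = -14 + 4 = -10$)
$B = 2$ ($B = 2 - 0 \left(-45\right) 3 = 2 - 0 \cdot 3 = 2 - 0 = 2 + 0 = 2$)
$c{\left(R \right)} = 2 - R$
$\left(-4773 - 6667\right) + c{\left(o \right)} = \left(-4773 - 6667\right) + \left(2 - -10\right) = -11440 + \left(2 + 10\right) = -11440 + 12 = -11428$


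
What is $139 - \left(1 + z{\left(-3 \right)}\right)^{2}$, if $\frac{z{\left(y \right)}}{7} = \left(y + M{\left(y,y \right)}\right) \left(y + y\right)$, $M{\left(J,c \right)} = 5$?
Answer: $-6750$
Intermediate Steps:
$z{\left(y \right)} = 14 y \left(5 + y\right)$ ($z{\left(y \right)} = 7 \left(y + 5\right) \left(y + y\right) = 7 \left(5 + y\right) 2 y = 7 \cdot 2 y \left(5 + y\right) = 14 y \left(5 + y\right)$)
$139 - \left(1 + z{\left(-3 \right)}\right)^{2} = 139 - \left(1 + 14 \left(-3\right) \left(5 - 3\right)\right)^{2} = 139 - \left(1 + 14 \left(-3\right) 2\right)^{2} = 139 - \left(1 - 84\right)^{2} = 139 - \left(-83\right)^{2} = 139 - 6889 = -6750$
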